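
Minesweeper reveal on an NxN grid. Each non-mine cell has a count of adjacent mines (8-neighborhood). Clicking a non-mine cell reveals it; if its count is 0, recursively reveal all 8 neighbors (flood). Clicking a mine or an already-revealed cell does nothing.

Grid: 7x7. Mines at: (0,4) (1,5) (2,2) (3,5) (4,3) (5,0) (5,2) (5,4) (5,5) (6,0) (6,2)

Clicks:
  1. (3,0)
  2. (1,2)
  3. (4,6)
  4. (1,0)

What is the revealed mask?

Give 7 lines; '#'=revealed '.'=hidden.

Answer: ####...
####...
##.....
##.....
##....#
.......
.......

Derivation:
Click 1 (3,0) count=0: revealed 14 new [(0,0) (0,1) (0,2) (0,3) (1,0) (1,1) (1,2) (1,3) (2,0) (2,1) (3,0) (3,1) (4,0) (4,1)] -> total=14
Click 2 (1,2) count=1: revealed 0 new [(none)] -> total=14
Click 3 (4,6) count=2: revealed 1 new [(4,6)] -> total=15
Click 4 (1,0) count=0: revealed 0 new [(none)] -> total=15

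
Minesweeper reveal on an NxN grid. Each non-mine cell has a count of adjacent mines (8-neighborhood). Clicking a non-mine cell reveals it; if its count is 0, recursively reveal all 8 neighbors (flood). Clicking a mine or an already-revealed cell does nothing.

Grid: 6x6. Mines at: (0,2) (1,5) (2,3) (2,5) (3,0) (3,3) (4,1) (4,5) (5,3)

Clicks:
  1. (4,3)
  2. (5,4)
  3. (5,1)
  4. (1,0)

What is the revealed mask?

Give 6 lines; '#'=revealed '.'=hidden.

Answer: ##....
##....
##....
......
...#..
.#..#.

Derivation:
Click 1 (4,3) count=2: revealed 1 new [(4,3)] -> total=1
Click 2 (5,4) count=2: revealed 1 new [(5,4)] -> total=2
Click 3 (5,1) count=1: revealed 1 new [(5,1)] -> total=3
Click 4 (1,0) count=0: revealed 6 new [(0,0) (0,1) (1,0) (1,1) (2,0) (2,1)] -> total=9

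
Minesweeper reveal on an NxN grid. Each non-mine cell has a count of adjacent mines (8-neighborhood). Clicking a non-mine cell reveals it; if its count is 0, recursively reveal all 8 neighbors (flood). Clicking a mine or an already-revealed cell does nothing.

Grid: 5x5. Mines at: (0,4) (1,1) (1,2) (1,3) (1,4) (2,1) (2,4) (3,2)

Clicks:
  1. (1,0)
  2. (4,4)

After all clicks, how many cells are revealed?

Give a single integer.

Click 1 (1,0) count=2: revealed 1 new [(1,0)] -> total=1
Click 2 (4,4) count=0: revealed 4 new [(3,3) (3,4) (4,3) (4,4)] -> total=5

Answer: 5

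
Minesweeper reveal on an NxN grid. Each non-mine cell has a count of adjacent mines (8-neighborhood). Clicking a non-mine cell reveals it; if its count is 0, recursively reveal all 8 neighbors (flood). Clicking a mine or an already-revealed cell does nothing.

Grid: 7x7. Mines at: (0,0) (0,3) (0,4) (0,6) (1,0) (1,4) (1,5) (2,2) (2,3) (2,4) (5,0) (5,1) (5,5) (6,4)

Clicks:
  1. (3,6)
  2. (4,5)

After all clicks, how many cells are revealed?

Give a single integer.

Click 1 (3,6) count=0: revealed 6 new [(2,5) (2,6) (3,5) (3,6) (4,5) (4,6)] -> total=6
Click 2 (4,5) count=1: revealed 0 new [(none)] -> total=6

Answer: 6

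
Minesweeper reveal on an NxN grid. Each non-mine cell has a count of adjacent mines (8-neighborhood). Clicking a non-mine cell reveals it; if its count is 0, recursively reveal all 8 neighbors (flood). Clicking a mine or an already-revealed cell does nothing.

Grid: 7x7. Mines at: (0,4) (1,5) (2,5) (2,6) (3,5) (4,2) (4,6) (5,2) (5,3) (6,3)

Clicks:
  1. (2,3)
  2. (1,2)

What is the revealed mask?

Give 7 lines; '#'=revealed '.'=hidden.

Answer: ####...
#####..
#####..
#####..
##.....
##.....
##.....

Derivation:
Click 1 (2,3) count=0: revealed 25 new [(0,0) (0,1) (0,2) (0,3) (1,0) (1,1) (1,2) (1,3) (1,4) (2,0) (2,1) (2,2) (2,3) (2,4) (3,0) (3,1) (3,2) (3,3) (3,4) (4,0) (4,1) (5,0) (5,1) (6,0) (6,1)] -> total=25
Click 2 (1,2) count=0: revealed 0 new [(none)] -> total=25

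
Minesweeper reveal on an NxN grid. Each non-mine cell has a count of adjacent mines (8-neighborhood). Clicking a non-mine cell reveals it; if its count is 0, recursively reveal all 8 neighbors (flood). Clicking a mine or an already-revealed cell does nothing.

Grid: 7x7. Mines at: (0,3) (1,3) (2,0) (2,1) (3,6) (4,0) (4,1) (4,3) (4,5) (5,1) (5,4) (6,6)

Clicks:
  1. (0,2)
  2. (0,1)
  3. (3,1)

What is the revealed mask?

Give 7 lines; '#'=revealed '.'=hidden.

Answer: ###....
###....
.......
.#.....
.......
.......
.......

Derivation:
Click 1 (0,2) count=2: revealed 1 new [(0,2)] -> total=1
Click 2 (0,1) count=0: revealed 5 new [(0,0) (0,1) (1,0) (1,1) (1,2)] -> total=6
Click 3 (3,1) count=4: revealed 1 new [(3,1)] -> total=7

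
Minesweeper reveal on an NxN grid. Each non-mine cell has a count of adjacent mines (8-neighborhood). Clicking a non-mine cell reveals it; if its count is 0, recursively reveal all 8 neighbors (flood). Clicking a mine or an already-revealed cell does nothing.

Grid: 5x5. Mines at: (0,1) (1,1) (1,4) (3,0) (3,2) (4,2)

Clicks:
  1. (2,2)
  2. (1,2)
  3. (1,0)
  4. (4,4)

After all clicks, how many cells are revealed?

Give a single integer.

Click 1 (2,2) count=2: revealed 1 new [(2,2)] -> total=1
Click 2 (1,2) count=2: revealed 1 new [(1,2)] -> total=2
Click 3 (1,0) count=2: revealed 1 new [(1,0)] -> total=3
Click 4 (4,4) count=0: revealed 6 new [(2,3) (2,4) (3,3) (3,4) (4,3) (4,4)] -> total=9

Answer: 9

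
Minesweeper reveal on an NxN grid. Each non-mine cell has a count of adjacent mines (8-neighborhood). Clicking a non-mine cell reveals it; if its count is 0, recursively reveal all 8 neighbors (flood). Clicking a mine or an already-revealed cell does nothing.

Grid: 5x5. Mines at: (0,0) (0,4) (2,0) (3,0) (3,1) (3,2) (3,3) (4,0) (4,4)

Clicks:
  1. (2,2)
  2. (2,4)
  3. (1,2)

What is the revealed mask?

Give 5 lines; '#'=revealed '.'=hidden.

Click 1 (2,2) count=3: revealed 1 new [(2,2)] -> total=1
Click 2 (2,4) count=1: revealed 1 new [(2,4)] -> total=2
Click 3 (1,2) count=0: revealed 8 new [(0,1) (0,2) (0,3) (1,1) (1,2) (1,3) (2,1) (2,3)] -> total=10

Answer: .###.
.###.
.####
.....
.....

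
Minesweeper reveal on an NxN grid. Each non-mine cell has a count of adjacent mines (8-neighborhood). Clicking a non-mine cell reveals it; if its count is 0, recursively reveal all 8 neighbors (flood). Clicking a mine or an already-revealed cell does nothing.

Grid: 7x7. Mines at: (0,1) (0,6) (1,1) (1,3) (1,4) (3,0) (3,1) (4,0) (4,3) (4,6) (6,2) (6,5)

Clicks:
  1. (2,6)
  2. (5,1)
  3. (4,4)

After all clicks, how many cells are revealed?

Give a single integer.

Answer: 8

Derivation:
Click 1 (2,6) count=0: revealed 6 new [(1,5) (1,6) (2,5) (2,6) (3,5) (3,6)] -> total=6
Click 2 (5,1) count=2: revealed 1 new [(5,1)] -> total=7
Click 3 (4,4) count=1: revealed 1 new [(4,4)] -> total=8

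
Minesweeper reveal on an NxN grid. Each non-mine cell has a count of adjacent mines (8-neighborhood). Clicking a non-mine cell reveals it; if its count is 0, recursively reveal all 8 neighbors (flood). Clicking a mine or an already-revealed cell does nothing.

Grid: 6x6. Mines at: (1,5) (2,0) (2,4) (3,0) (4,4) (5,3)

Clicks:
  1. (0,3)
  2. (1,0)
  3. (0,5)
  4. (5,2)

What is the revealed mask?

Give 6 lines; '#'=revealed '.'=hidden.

Click 1 (0,3) count=0: revealed 19 new [(0,0) (0,1) (0,2) (0,3) (0,4) (1,0) (1,1) (1,2) (1,3) (1,4) (2,1) (2,2) (2,3) (3,1) (3,2) (3,3) (4,1) (4,2) (4,3)] -> total=19
Click 2 (1,0) count=1: revealed 0 new [(none)] -> total=19
Click 3 (0,5) count=1: revealed 1 new [(0,5)] -> total=20
Click 4 (5,2) count=1: revealed 1 new [(5,2)] -> total=21

Answer: ######
#####.
.###..
.###..
.###..
..#...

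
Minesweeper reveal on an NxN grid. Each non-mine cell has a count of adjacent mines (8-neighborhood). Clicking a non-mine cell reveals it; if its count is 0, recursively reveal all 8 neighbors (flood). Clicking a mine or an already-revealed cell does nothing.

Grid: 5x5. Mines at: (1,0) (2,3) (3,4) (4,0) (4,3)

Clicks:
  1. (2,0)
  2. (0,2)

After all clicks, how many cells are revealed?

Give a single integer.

Answer: 9

Derivation:
Click 1 (2,0) count=1: revealed 1 new [(2,0)] -> total=1
Click 2 (0,2) count=0: revealed 8 new [(0,1) (0,2) (0,3) (0,4) (1,1) (1,2) (1,3) (1,4)] -> total=9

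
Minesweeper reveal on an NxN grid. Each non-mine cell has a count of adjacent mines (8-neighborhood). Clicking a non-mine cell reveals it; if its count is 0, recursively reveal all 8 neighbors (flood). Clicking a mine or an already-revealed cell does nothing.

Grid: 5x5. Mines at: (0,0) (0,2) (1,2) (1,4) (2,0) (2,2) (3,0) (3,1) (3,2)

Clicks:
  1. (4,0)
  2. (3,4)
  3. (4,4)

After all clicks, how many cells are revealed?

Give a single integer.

Click 1 (4,0) count=2: revealed 1 new [(4,0)] -> total=1
Click 2 (3,4) count=0: revealed 6 new [(2,3) (2,4) (3,3) (3,4) (4,3) (4,4)] -> total=7
Click 3 (4,4) count=0: revealed 0 new [(none)] -> total=7

Answer: 7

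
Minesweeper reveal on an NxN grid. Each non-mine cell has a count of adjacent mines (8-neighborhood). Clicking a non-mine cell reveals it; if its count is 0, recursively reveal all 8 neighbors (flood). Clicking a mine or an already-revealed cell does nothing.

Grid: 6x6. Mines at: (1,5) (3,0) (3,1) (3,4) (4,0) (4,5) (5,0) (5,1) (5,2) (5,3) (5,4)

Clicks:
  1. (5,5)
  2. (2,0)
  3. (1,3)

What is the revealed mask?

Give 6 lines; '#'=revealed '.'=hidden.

Answer: #####.
#####.
#####.
......
......
.....#

Derivation:
Click 1 (5,5) count=2: revealed 1 new [(5,5)] -> total=1
Click 2 (2,0) count=2: revealed 1 new [(2,0)] -> total=2
Click 3 (1,3) count=0: revealed 14 new [(0,0) (0,1) (0,2) (0,3) (0,4) (1,0) (1,1) (1,2) (1,3) (1,4) (2,1) (2,2) (2,3) (2,4)] -> total=16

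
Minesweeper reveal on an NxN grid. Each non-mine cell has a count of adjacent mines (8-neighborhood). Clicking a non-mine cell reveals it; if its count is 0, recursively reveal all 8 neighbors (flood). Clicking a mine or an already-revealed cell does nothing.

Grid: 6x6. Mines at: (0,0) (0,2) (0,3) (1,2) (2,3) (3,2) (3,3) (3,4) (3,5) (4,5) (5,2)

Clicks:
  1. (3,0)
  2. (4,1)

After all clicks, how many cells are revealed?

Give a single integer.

Click 1 (3,0) count=0: revealed 10 new [(1,0) (1,1) (2,0) (2,1) (3,0) (3,1) (4,0) (4,1) (5,0) (5,1)] -> total=10
Click 2 (4,1) count=2: revealed 0 new [(none)] -> total=10

Answer: 10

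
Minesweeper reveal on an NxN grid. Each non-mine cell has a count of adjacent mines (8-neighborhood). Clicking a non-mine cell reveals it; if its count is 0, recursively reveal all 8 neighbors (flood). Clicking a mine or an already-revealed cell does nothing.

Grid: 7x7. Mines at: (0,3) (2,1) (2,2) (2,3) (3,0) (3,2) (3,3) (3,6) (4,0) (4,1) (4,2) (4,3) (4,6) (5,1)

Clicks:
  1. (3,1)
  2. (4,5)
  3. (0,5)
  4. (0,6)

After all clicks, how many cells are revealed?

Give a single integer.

Answer: 11

Derivation:
Click 1 (3,1) count=7: revealed 1 new [(3,1)] -> total=1
Click 2 (4,5) count=2: revealed 1 new [(4,5)] -> total=2
Click 3 (0,5) count=0: revealed 9 new [(0,4) (0,5) (0,6) (1,4) (1,5) (1,6) (2,4) (2,5) (2,6)] -> total=11
Click 4 (0,6) count=0: revealed 0 new [(none)] -> total=11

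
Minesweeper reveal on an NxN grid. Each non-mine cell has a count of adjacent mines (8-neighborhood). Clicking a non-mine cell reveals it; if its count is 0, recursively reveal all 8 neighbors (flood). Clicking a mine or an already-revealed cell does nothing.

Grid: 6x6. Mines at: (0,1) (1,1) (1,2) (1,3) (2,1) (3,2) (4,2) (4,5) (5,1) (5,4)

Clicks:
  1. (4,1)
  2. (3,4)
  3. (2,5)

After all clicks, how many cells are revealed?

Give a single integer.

Answer: 9

Derivation:
Click 1 (4,1) count=3: revealed 1 new [(4,1)] -> total=1
Click 2 (3,4) count=1: revealed 1 new [(3,4)] -> total=2
Click 3 (2,5) count=0: revealed 7 new [(0,4) (0,5) (1,4) (1,5) (2,4) (2,5) (3,5)] -> total=9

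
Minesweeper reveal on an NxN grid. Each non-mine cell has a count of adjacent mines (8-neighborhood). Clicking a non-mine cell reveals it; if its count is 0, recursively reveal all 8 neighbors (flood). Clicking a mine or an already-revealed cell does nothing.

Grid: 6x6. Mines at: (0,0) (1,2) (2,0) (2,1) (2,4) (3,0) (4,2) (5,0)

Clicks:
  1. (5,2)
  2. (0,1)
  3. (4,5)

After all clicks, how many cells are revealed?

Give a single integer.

Click 1 (5,2) count=1: revealed 1 new [(5,2)] -> total=1
Click 2 (0,1) count=2: revealed 1 new [(0,1)] -> total=2
Click 3 (4,5) count=0: revealed 9 new [(3,3) (3,4) (3,5) (4,3) (4,4) (4,5) (5,3) (5,4) (5,5)] -> total=11

Answer: 11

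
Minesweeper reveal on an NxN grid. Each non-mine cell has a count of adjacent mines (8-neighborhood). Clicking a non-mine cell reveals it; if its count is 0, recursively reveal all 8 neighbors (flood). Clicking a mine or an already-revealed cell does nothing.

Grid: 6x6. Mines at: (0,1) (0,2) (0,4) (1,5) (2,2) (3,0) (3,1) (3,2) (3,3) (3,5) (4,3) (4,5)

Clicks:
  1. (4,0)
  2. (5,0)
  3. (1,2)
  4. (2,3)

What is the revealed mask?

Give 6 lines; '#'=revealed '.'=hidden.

Answer: ......
..#...
...#..
......
###...
###...

Derivation:
Click 1 (4,0) count=2: revealed 1 new [(4,0)] -> total=1
Click 2 (5,0) count=0: revealed 5 new [(4,1) (4,2) (5,0) (5,1) (5,2)] -> total=6
Click 3 (1,2) count=3: revealed 1 new [(1,2)] -> total=7
Click 4 (2,3) count=3: revealed 1 new [(2,3)] -> total=8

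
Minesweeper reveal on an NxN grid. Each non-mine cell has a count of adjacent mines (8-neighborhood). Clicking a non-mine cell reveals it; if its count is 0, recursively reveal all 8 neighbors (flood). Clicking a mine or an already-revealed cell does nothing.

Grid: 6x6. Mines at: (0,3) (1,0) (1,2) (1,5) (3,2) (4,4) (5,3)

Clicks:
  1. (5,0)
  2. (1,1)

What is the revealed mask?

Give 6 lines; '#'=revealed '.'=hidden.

Click 1 (5,0) count=0: revealed 10 new [(2,0) (2,1) (3,0) (3,1) (4,0) (4,1) (4,2) (5,0) (5,1) (5,2)] -> total=10
Click 2 (1,1) count=2: revealed 1 new [(1,1)] -> total=11

Answer: ......
.#....
##....
##....
###...
###...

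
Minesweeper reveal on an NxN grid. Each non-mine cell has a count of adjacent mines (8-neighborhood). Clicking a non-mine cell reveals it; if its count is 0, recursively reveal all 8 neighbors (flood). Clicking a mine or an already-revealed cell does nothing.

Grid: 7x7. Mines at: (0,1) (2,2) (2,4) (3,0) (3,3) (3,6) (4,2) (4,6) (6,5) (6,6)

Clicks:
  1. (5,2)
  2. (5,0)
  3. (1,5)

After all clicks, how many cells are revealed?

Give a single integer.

Answer: 13

Derivation:
Click 1 (5,2) count=1: revealed 1 new [(5,2)] -> total=1
Click 2 (5,0) count=0: revealed 11 new [(4,0) (4,1) (5,0) (5,1) (5,3) (5,4) (6,0) (6,1) (6,2) (6,3) (6,4)] -> total=12
Click 3 (1,5) count=1: revealed 1 new [(1,5)] -> total=13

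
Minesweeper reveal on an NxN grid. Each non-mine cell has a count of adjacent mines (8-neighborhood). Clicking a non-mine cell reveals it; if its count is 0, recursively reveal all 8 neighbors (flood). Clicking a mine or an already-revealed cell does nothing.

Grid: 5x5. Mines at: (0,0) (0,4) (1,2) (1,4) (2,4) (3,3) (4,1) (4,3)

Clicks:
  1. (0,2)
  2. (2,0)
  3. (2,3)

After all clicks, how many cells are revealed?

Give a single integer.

Click 1 (0,2) count=1: revealed 1 new [(0,2)] -> total=1
Click 2 (2,0) count=0: revealed 6 new [(1,0) (1,1) (2,0) (2,1) (3,0) (3,1)] -> total=7
Click 3 (2,3) count=4: revealed 1 new [(2,3)] -> total=8

Answer: 8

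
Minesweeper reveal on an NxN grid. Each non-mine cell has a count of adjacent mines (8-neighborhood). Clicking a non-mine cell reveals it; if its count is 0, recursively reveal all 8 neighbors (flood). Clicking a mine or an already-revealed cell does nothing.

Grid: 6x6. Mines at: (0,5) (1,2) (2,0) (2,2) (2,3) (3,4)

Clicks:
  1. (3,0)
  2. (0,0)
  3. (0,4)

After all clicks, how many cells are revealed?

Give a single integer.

Click 1 (3,0) count=1: revealed 1 new [(3,0)] -> total=1
Click 2 (0,0) count=0: revealed 4 new [(0,0) (0,1) (1,0) (1,1)] -> total=5
Click 3 (0,4) count=1: revealed 1 new [(0,4)] -> total=6

Answer: 6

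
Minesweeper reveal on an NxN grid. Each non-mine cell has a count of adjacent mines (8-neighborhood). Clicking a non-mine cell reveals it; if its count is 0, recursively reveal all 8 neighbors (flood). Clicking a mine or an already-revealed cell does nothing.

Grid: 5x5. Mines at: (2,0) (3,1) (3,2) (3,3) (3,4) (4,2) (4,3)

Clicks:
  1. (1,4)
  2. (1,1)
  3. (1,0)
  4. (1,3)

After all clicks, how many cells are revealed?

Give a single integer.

Click 1 (1,4) count=0: revealed 14 new [(0,0) (0,1) (0,2) (0,3) (0,4) (1,0) (1,1) (1,2) (1,3) (1,4) (2,1) (2,2) (2,3) (2,4)] -> total=14
Click 2 (1,1) count=1: revealed 0 new [(none)] -> total=14
Click 3 (1,0) count=1: revealed 0 new [(none)] -> total=14
Click 4 (1,3) count=0: revealed 0 new [(none)] -> total=14

Answer: 14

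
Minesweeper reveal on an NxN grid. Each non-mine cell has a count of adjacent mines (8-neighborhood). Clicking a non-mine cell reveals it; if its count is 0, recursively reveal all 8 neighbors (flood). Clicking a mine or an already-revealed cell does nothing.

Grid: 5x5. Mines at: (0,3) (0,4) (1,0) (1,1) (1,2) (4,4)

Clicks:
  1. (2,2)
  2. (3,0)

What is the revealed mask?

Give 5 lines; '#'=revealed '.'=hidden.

Click 1 (2,2) count=2: revealed 1 new [(2,2)] -> total=1
Click 2 (3,0) count=0: revealed 11 new [(2,0) (2,1) (2,3) (3,0) (3,1) (3,2) (3,3) (4,0) (4,1) (4,2) (4,3)] -> total=12

Answer: .....
.....
####.
####.
####.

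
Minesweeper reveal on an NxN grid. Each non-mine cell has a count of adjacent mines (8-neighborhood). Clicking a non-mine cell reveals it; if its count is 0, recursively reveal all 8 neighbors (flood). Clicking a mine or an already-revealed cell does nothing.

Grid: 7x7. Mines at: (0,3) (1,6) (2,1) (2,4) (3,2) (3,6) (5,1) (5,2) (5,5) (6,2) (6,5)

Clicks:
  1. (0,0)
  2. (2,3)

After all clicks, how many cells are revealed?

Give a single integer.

Answer: 7

Derivation:
Click 1 (0,0) count=0: revealed 6 new [(0,0) (0,1) (0,2) (1,0) (1,1) (1,2)] -> total=6
Click 2 (2,3) count=2: revealed 1 new [(2,3)] -> total=7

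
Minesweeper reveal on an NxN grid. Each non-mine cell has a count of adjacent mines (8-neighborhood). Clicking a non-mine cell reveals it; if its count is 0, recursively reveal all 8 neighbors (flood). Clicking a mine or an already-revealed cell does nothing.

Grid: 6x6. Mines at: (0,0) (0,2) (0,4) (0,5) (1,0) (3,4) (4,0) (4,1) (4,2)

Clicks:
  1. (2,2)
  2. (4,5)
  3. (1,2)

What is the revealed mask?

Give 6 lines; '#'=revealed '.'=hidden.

Click 1 (2,2) count=0: revealed 9 new [(1,1) (1,2) (1,3) (2,1) (2,2) (2,3) (3,1) (3,2) (3,3)] -> total=9
Click 2 (4,5) count=1: revealed 1 new [(4,5)] -> total=10
Click 3 (1,2) count=1: revealed 0 new [(none)] -> total=10

Answer: ......
.###..
.###..
.###..
.....#
......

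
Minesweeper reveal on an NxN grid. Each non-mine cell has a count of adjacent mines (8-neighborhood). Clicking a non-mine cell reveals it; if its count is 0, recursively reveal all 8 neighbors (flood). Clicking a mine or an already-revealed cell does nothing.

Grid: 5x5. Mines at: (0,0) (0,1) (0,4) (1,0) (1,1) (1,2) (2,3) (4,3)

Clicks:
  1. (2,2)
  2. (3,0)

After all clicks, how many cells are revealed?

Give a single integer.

Answer: 9

Derivation:
Click 1 (2,2) count=3: revealed 1 new [(2,2)] -> total=1
Click 2 (3,0) count=0: revealed 8 new [(2,0) (2,1) (3,0) (3,1) (3,2) (4,0) (4,1) (4,2)] -> total=9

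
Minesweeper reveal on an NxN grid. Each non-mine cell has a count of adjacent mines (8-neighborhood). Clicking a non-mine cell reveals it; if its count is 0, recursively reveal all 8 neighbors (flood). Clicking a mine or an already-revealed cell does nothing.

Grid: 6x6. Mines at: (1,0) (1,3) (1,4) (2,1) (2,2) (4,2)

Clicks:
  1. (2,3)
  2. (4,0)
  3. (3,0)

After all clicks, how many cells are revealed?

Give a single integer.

Answer: 7

Derivation:
Click 1 (2,3) count=3: revealed 1 new [(2,3)] -> total=1
Click 2 (4,0) count=0: revealed 6 new [(3,0) (3,1) (4,0) (4,1) (5,0) (5,1)] -> total=7
Click 3 (3,0) count=1: revealed 0 new [(none)] -> total=7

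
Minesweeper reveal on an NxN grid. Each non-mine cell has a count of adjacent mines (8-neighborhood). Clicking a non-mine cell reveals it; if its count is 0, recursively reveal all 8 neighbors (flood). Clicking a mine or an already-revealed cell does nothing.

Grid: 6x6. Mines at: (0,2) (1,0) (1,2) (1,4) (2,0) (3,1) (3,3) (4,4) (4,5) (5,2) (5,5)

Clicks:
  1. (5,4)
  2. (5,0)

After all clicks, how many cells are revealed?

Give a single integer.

Click 1 (5,4) count=3: revealed 1 new [(5,4)] -> total=1
Click 2 (5,0) count=0: revealed 4 new [(4,0) (4,1) (5,0) (5,1)] -> total=5

Answer: 5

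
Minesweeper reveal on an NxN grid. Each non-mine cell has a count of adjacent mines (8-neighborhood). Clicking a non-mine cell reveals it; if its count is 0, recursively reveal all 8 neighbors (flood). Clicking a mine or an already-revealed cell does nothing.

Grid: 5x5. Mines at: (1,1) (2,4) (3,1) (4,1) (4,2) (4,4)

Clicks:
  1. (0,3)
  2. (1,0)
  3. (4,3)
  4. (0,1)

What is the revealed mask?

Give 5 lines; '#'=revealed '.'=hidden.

Click 1 (0,3) count=0: revealed 6 new [(0,2) (0,3) (0,4) (1,2) (1,3) (1,4)] -> total=6
Click 2 (1,0) count=1: revealed 1 new [(1,0)] -> total=7
Click 3 (4,3) count=2: revealed 1 new [(4,3)] -> total=8
Click 4 (0,1) count=1: revealed 1 new [(0,1)] -> total=9

Answer: .####
#.###
.....
.....
...#.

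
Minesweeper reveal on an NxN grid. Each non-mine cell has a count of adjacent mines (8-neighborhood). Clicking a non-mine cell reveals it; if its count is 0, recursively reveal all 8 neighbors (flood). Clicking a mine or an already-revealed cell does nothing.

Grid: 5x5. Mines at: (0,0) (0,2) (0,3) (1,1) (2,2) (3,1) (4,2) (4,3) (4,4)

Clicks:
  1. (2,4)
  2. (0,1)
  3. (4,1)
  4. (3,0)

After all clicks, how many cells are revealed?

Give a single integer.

Answer: 9

Derivation:
Click 1 (2,4) count=0: revealed 6 new [(1,3) (1,4) (2,3) (2,4) (3,3) (3,4)] -> total=6
Click 2 (0,1) count=3: revealed 1 new [(0,1)] -> total=7
Click 3 (4,1) count=2: revealed 1 new [(4,1)] -> total=8
Click 4 (3,0) count=1: revealed 1 new [(3,0)] -> total=9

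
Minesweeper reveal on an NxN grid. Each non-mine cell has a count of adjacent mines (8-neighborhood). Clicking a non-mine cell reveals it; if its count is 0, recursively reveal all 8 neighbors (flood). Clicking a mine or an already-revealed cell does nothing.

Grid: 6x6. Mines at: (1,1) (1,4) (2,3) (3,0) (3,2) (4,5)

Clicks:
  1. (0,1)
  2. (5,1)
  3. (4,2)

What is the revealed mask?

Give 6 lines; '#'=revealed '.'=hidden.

Click 1 (0,1) count=1: revealed 1 new [(0,1)] -> total=1
Click 2 (5,1) count=0: revealed 10 new [(4,0) (4,1) (4,2) (4,3) (4,4) (5,0) (5,1) (5,2) (5,3) (5,4)] -> total=11
Click 3 (4,2) count=1: revealed 0 new [(none)] -> total=11

Answer: .#....
......
......
......
#####.
#####.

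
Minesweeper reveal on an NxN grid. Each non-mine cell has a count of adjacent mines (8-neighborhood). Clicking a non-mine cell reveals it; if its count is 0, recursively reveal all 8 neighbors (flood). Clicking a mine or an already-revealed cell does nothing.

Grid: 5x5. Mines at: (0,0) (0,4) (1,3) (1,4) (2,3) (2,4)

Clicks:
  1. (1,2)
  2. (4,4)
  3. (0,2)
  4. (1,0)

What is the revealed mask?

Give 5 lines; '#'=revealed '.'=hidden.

Answer: ..#..
###..
###..
#####
#####

Derivation:
Click 1 (1,2) count=2: revealed 1 new [(1,2)] -> total=1
Click 2 (4,4) count=0: revealed 15 new [(1,0) (1,1) (2,0) (2,1) (2,2) (3,0) (3,1) (3,2) (3,3) (3,4) (4,0) (4,1) (4,2) (4,3) (4,4)] -> total=16
Click 3 (0,2) count=1: revealed 1 new [(0,2)] -> total=17
Click 4 (1,0) count=1: revealed 0 new [(none)] -> total=17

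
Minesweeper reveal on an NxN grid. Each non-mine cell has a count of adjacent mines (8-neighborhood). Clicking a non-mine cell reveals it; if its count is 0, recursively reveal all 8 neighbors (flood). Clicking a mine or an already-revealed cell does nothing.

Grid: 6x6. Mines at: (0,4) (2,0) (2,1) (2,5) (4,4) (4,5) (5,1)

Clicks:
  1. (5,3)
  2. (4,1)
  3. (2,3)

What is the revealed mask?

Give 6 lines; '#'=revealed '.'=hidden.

Click 1 (5,3) count=1: revealed 1 new [(5,3)] -> total=1
Click 2 (4,1) count=1: revealed 1 new [(4,1)] -> total=2
Click 3 (2,3) count=0: revealed 9 new [(1,2) (1,3) (1,4) (2,2) (2,3) (2,4) (3,2) (3,3) (3,4)] -> total=11

Answer: ......
..###.
..###.
..###.
.#....
...#..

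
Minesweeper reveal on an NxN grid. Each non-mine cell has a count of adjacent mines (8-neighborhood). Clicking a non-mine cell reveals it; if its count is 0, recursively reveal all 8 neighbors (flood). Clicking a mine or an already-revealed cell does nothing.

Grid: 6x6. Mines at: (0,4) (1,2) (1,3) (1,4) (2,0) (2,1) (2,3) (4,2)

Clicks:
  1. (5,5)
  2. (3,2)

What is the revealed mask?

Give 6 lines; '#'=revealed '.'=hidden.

Click 1 (5,5) count=0: revealed 11 new [(2,4) (2,5) (3,3) (3,4) (3,5) (4,3) (4,4) (4,5) (5,3) (5,4) (5,5)] -> total=11
Click 2 (3,2) count=3: revealed 1 new [(3,2)] -> total=12

Answer: ......
......
....##
..####
...###
...###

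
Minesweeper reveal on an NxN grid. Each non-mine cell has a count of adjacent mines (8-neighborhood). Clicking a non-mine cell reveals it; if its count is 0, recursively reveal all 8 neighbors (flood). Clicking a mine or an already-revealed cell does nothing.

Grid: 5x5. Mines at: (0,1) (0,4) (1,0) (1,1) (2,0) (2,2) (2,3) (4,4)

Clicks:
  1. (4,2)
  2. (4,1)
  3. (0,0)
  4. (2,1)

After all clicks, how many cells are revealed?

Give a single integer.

Click 1 (4,2) count=0: revealed 8 new [(3,0) (3,1) (3,2) (3,3) (4,0) (4,1) (4,2) (4,3)] -> total=8
Click 2 (4,1) count=0: revealed 0 new [(none)] -> total=8
Click 3 (0,0) count=3: revealed 1 new [(0,0)] -> total=9
Click 4 (2,1) count=4: revealed 1 new [(2,1)] -> total=10

Answer: 10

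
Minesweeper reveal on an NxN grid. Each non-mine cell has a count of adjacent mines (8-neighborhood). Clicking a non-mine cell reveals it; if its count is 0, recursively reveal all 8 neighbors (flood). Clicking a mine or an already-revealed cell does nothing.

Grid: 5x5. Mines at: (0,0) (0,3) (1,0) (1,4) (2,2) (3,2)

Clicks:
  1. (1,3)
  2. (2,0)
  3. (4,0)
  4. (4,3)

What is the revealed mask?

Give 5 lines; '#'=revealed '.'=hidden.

Click 1 (1,3) count=3: revealed 1 new [(1,3)] -> total=1
Click 2 (2,0) count=1: revealed 1 new [(2,0)] -> total=2
Click 3 (4,0) count=0: revealed 5 new [(2,1) (3,0) (3,1) (4,0) (4,1)] -> total=7
Click 4 (4,3) count=1: revealed 1 new [(4,3)] -> total=8

Answer: .....
...#.
##...
##...
##.#.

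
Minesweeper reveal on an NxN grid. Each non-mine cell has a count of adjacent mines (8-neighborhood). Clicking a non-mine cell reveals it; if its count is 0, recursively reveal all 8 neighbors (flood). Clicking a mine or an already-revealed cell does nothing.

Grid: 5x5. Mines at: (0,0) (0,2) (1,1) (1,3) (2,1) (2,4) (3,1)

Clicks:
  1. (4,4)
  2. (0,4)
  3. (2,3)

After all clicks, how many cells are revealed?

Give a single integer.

Click 1 (4,4) count=0: revealed 6 new [(3,2) (3,3) (3,4) (4,2) (4,3) (4,4)] -> total=6
Click 2 (0,4) count=1: revealed 1 new [(0,4)] -> total=7
Click 3 (2,3) count=2: revealed 1 new [(2,3)] -> total=8

Answer: 8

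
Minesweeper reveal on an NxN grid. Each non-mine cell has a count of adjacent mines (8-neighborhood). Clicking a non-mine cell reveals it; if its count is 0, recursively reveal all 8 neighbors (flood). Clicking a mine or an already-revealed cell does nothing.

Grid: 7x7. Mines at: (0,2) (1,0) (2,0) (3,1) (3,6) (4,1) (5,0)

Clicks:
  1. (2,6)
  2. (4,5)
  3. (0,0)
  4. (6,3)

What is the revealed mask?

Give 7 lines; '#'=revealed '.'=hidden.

Click 1 (2,6) count=1: revealed 1 new [(2,6)] -> total=1
Click 2 (4,5) count=1: revealed 1 new [(4,5)] -> total=2
Click 3 (0,0) count=1: revealed 1 new [(0,0)] -> total=3
Click 4 (6,3) count=0: revealed 33 new [(0,3) (0,4) (0,5) (0,6) (1,2) (1,3) (1,4) (1,5) (1,6) (2,2) (2,3) (2,4) (2,5) (3,2) (3,3) (3,4) (3,5) (4,2) (4,3) (4,4) (4,6) (5,1) (5,2) (5,3) (5,4) (5,5) (5,6) (6,1) (6,2) (6,3) (6,4) (6,5) (6,6)] -> total=36

Answer: #..####
..#####
..#####
..####.
..#####
.######
.######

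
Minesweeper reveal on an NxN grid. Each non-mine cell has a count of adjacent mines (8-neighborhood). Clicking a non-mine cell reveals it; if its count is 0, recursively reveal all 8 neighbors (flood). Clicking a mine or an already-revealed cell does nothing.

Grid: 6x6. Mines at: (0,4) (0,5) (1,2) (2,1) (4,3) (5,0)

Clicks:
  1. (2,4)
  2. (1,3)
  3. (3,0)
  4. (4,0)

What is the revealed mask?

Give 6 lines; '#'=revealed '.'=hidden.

Click 1 (2,4) count=0: revealed 13 new [(1,3) (1,4) (1,5) (2,3) (2,4) (2,5) (3,3) (3,4) (3,5) (4,4) (4,5) (5,4) (5,5)] -> total=13
Click 2 (1,3) count=2: revealed 0 new [(none)] -> total=13
Click 3 (3,0) count=1: revealed 1 new [(3,0)] -> total=14
Click 4 (4,0) count=1: revealed 1 new [(4,0)] -> total=15

Answer: ......
...###
...###
#..###
#...##
....##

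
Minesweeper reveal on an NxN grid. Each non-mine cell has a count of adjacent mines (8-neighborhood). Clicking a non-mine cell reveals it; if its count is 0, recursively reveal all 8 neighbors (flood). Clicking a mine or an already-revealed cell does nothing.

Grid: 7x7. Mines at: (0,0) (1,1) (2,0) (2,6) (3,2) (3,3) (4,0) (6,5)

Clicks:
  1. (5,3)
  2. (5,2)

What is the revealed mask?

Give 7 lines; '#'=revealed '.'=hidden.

Answer: .......
.......
.......
.......
.####..
#####..
#####..

Derivation:
Click 1 (5,3) count=0: revealed 14 new [(4,1) (4,2) (4,3) (4,4) (5,0) (5,1) (5,2) (5,3) (5,4) (6,0) (6,1) (6,2) (6,3) (6,4)] -> total=14
Click 2 (5,2) count=0: revealed 0 new [(none)] -> total=14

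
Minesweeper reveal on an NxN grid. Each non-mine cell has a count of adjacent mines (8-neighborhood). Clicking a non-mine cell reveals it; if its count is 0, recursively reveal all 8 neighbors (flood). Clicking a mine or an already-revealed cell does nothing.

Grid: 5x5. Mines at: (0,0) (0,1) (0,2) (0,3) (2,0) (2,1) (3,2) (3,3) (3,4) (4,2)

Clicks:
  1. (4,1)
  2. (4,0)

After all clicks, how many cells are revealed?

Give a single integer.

Answer: 4

Derivation:
Click 1 (4,1) count=2: revealed 1 new [(4,1)] -> total=1
Click 2 (4,0) count=0: revealed 3 new [(3,0) (3,1) (4,0)] -> total=4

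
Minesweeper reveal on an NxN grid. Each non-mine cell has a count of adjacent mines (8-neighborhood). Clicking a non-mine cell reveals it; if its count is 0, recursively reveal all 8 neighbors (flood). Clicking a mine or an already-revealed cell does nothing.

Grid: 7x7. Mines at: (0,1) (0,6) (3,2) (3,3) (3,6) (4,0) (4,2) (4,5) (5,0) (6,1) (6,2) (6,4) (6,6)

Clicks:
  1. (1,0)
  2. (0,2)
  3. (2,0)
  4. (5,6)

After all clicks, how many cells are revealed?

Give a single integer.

Click 1 (1,0) count=1: revealed 1 new [(1,0)] -> total=1
Click 2 (0,2) count=1: revealed 1 new [(0,2)] -> total=2
Click 3 (2,0) count=0: revealed 5 new [(1,1) (2,0) (2,1) (3,0) (3,1)] -> total=7
Click 4 (5,6) count=2: revealed 1 new [(5,6)] -> total=8

Answer: 8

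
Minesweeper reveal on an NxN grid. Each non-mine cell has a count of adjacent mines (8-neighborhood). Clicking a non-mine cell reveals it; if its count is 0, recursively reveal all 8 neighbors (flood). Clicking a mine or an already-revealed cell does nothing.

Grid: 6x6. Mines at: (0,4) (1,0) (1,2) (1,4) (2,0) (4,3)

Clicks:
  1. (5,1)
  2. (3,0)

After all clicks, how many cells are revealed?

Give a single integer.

Click 1 (5,1) count=0: revealed 9 new [(3,0) (3,1) (3,2) (4,0) (4,1) (4,2) (5,0) (5,1) (5,2)] -> total=9
Click 2 (3,0) count=1: revealed 0 new [(none)] -> total=9

Answer: 9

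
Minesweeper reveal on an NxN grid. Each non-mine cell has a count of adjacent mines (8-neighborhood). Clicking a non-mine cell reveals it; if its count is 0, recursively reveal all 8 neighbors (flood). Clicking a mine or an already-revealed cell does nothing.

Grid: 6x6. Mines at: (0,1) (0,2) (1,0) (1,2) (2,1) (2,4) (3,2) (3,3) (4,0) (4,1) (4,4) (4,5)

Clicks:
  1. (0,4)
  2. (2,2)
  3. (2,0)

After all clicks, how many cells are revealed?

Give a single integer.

Click 1 (0,4) count=0: revealed 6 new [(0,3) (0,4) (0,5) (1,3) (1,4) (1,5)] -> total=6
Click 2 (2,2) count=4: revealed 1 new [(2,2)] -> total=7
Click 3 (2,0) count=2: revealed 1 new [(2,0)] -> total=8

Answer: 8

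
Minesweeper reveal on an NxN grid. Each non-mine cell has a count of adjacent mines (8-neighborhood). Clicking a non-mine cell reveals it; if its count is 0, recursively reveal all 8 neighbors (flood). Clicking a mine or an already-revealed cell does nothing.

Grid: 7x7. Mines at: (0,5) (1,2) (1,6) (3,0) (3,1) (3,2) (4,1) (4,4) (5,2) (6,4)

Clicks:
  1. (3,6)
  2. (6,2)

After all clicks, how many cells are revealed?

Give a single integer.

Click 1 (3,6) count=0: revealed 10 new [(2,5) (2,6) (3,5) (3,6) (4,5) (4,6) (5,5) (5,6) (6,5) (6,6)] -> total=10
Click 2 (6,2) count=1: revealed 1 new [(6,2)] -> total=11

Answer: 11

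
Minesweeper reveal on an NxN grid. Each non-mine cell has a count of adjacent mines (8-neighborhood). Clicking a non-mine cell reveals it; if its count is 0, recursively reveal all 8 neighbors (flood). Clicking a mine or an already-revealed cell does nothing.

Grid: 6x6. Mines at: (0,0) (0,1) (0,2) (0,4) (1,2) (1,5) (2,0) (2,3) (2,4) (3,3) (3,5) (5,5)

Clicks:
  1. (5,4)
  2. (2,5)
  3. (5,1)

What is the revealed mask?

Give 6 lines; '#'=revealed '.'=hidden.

Click 1 (5,4) count=1: revealed 1 new [(5,4)] -> total=1
Click 2 (2,5) count=3: revealed 1 new [(2,5)] -> total=2
Click 3 (5,1) count=0: revealed 12 new [(3,0) (3,1) (3,2) (4,0) (4,1) (4,2) (4,3) (4,4) (5,0) (5,1) (5,2) (5,3)] -> total=14

Answer: ......
......
.....#
###...
#####.
#####.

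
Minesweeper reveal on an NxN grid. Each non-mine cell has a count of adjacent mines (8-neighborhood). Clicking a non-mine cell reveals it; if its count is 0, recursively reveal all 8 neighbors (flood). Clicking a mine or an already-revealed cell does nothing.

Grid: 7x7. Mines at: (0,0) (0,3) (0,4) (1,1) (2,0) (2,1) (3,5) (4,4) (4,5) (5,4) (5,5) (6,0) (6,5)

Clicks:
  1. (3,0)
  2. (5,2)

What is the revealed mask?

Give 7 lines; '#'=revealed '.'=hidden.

Click 1 (3,0) count=2: revealed 1 new [(3,0)] -> total=1
Click 2 (5,2) count=0: revealed 14 new [(3,1) (3,2) (3,3) (4,0) (4,1) (4,2) (4,3) (5,0) (5,1) (5,2) (5,3) (6,1) (6,2) (6,3)] -> total=15

Answer: .......
.......
.......
####...
####...
####...
.###...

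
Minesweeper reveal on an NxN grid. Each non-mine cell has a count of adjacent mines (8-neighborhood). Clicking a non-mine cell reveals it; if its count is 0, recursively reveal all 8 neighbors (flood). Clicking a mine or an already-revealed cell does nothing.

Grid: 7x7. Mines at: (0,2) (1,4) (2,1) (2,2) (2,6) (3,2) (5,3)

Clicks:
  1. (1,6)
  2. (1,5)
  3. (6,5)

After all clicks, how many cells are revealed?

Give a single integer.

Click 1 (1,6) count=1: revealed 1 new [(1,6)] -> total=1
Click 2 (1,5) count=2: revealed 1 new [(1,5)] -> total=2
Click 3 (6,5) count=0: revealed 17 new [(2,3) (2,4) (2,5) (3,3) (3,4) (3,5) (3,6) (4,3) (4,4) (4,5) (4,6) (5,4) (5,5) (5,6) (6,4) (6,5) (6,6)] -> total=19

Answer: 19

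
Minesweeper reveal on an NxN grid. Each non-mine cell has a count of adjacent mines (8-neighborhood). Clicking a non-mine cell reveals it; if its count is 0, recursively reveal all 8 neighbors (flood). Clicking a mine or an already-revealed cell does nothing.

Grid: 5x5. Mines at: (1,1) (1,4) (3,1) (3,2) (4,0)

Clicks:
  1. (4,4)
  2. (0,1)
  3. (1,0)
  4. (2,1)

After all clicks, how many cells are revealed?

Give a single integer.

Click 1 (4,4) count=0: revealed 6 new [(2,3) (2,4) (3,3) (3,4) (4,3) (4,4)] -> total=6
Click 2 (0,1) count=1: revealed 1 new [(0,1)] -> total=7
Click 3 (1,0) count=1: revealed 1 new [(1,0)] -> total=8
Click 4 (2,1) count=3: revealed 1 new [(2,1)] -> total=9

Answer: 9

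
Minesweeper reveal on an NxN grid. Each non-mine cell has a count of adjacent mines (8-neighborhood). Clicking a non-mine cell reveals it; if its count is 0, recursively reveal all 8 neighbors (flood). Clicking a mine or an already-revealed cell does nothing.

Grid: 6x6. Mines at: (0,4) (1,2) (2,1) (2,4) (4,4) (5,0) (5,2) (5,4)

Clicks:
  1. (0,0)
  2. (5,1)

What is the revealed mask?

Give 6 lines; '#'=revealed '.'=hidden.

Answer: ##....
##....
......
......
......
.#....

Derivation:
Click 1 (0,0) count=0: revealed 4 new [(0,0) (0,1) (1,0) (1,1)] -> total=4
Click 2 (5,1) count=2: revealed 1 new [(5,1)] -> total=5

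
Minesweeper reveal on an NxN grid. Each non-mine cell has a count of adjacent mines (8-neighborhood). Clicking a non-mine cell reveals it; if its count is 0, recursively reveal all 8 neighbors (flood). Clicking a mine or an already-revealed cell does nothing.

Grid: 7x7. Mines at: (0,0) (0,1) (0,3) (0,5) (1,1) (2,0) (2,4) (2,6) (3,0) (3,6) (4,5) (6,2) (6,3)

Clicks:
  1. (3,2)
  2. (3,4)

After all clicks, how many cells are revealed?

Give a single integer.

Click 1 (3,2) count=0: revealed 15 new [(2,1) (2,2) (2,3) (3,1) (3,2) (3,3) (3,4) (4,1) (4,2) (4,3) (4,4) (5,1) (5,2) (5,3) (5,4)] -> total=15
Click 2 (3,4) count=2: revealed 0 new [(none)] -> total=15

Answer: 15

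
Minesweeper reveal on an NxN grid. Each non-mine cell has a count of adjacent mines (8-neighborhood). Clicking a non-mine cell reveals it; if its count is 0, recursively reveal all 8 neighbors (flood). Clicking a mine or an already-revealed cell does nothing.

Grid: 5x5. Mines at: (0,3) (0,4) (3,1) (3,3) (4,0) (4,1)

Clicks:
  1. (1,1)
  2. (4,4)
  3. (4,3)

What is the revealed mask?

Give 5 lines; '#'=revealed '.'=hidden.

Click 1 (1,1) count=0: revealed 9 new [(0,0) (0,1) (0,2) (1,0) (1,1) (1,2) (2,0) (2,1) (2,2)] -> total=9
Click 2 (4,4) count=1: revealed 1 new [(4,4)] -> total=10
Click 3 (4,3) count=1: revealed 1 new [(4,3)] -> total=11

Answer: ###..
###..
###..
.....
...##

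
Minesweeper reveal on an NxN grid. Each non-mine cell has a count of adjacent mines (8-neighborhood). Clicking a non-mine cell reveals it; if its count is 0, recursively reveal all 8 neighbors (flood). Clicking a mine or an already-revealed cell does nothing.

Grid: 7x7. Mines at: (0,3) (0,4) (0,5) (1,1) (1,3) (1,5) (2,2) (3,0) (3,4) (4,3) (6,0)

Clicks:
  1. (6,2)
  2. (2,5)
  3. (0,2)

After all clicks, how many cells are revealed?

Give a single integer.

Answer: 20

Derivation:
Click 1 (6,2) count=0: revealed 19 new [(2,5) (2,6) (3,5) (3,6) (4,4) (4,5) (4,6) (5,1) (5,2) (5,3) (5,4) (5,5) (5,6) (6,1) (6,2) (6,3) (6,4) (6,5) (6,6)] -> total=19
Click 2 (2,5) count=2: revealed 0 new [(none)] -> total=19
Click 3 (0,2) count=3: revealed 1 new [(0,2)] -> total=20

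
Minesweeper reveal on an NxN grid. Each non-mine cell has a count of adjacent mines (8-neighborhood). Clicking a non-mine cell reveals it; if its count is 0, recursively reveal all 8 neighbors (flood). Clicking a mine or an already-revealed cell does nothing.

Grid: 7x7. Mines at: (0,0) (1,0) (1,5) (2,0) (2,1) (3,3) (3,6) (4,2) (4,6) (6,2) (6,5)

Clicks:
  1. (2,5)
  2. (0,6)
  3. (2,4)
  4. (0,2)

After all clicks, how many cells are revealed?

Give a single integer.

Answer: 13

Derivation:
Click 1 (2,5) count=2: revealed 1 new [(2,5)] -> total=1
Click 2 (0,6) count=1: revealed 1 new [(0,6)] -> total=2
Click 3 (2,4) count=2: revealed 1 new [(2,4)] -> total=3
Click 4 (0,2) count=0: revealed 10 new [(0,1) (0,2) (0,3) (0,4) (1,1) (1,2) (1,3) (1,4) (2,2) (2,3)] -> total=13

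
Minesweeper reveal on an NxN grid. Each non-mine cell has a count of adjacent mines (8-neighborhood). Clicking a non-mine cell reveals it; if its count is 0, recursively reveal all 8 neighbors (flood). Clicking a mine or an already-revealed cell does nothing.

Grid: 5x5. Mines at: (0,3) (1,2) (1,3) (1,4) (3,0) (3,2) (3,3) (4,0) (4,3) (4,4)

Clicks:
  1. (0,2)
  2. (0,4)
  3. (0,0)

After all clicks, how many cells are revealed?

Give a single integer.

Click 1 (0,2) count=3: revealed 1 new [(0,2)] -> total=1
Click 2 (0,4) count=3: revealed 1 new [(0,4)] -> total=2
Click 3 (0,0) count=0: revealed 6 new [(0,0) (0,1) (1,0) (1,1) (2,0) (2,1)] -> total=8

Answer: 8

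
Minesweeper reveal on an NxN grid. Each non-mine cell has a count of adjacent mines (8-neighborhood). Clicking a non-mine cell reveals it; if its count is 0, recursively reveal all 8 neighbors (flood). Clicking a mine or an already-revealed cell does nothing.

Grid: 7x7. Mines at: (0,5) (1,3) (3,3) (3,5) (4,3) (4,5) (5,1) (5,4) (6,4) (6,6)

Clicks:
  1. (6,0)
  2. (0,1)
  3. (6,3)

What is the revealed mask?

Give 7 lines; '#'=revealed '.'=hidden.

Click 1 (6,0) count=1: revealed 1 new [(6,0)] -> total=1
Click 2 (0,1) count=0: revealed 15 new [(0,0) (0,1) (0,2) (1,0) (1,1) (1,2) (2,0) (2,1) (2,2) (3,0) (3,1) (3,2) (4,0) (4,1) (4,2)] -> total=16
Click 3 (6,3) count=2: revealed 1 new [(6,3)] -> total=17

Answer: ###....
###....
###....
###....
###....
.......
#..#...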